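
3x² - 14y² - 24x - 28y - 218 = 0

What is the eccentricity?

3(x² - 8x) -14(y² + 2y) = 218
Complete the square: 3(x - 4)² -14(y + 1)² = 218 + 48 - 14 = 252
Divide through by 252 to get (x - 4)²/84 - (y + 1)²/18 = 1.
Hyperbola, center (4, -1), transverse axis horizontal; a² = 84, b² = 18.
c² = a² + b² = 102, so c = √102.
e = c/a = √102/2√21 = √238/14.

e = √238/14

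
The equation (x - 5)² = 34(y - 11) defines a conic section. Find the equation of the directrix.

y = 5/2

Vertex (5, 11); 4p = 34 so p = 17/2. Opens up.
Directrix is the horizontal line y = k − p = 11 − (17/2) = 5/2.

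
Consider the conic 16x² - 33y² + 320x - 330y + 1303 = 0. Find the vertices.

Rearranging, 16(x² + 20x) -33(y² + 10y) = -1303.
Complete the square in x and y: 16(x + 10)² -33(y + 5)² = -1303 + 1600 - 825 = -528
Divide by -528: (y + 5)²/16 - (x + 10)²/33 = 1
Hyperbola, center (-10, -5), transverse axis vertical; a² = 16, b² = 33.
a = 4. Vertices at (h, k ± a).

(-10, -9) and (-10, -1)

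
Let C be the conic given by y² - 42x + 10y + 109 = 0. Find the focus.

Only y is squared. Complete the square in y: (y + 5)² = 42(x - 2).
Vertex (2, -5); 4p = 42 so p = 21/2. Opens right.
Focus is p units from the vertex along the axis: (h + p, k).

(25/2, -5)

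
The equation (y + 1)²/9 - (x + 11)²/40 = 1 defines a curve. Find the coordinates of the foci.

(-11, -8) and (-11, 6)

Center (-11, -1). The positive term is the y-term, so the transverse axis is vertical; a² = 9, b² = 40.
c² = a² + b² = 9 + 40 = 49, so c = 7.
Foci lie on the vertical axis through the center: (h, k ± c).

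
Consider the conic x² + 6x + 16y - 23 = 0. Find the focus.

Only x is squared. Complete the square in x: (x + 3)² = -16(y - 2).
Vertex (-3, 2); 4p = -16 so p = -4. Opens down.
Focus is p units from the vertex along the axis: (h, k + p).

(-3, -2)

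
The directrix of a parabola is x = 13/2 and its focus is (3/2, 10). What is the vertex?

The vertex is the midpoint between the focus and the directrix along the axis of symmetry.
Axis is horizontal (directrix is vertical). Vertex x-coordinate = (3/2 + 13/2)/2 = 4; y-coordinate = 10.

(4, 10)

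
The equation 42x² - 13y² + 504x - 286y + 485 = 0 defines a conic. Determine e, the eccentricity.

42(x² + 12x) -13(y² + 22y) = -485
42(x + 6)² -13(y + 11)² = -485 + 1512 - 1573 = -546
Dividing both sides by -546: (y + 11)²/42 - (x + 6)²/13 = 1
Hyperbola, center (-6, -11), transverse axis vertical; a² = 42, b² = 13.
c² = a² + b² = 55, so c = √55.
e = c/a = √55/√42 = √2310/42.

e = √2310/42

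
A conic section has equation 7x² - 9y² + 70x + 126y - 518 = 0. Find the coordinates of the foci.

Group the x- and y-terms: 7(x² + 10x) -9(y² - 14y) = 518
Complete the square: 7(x + 5)² -9(y - 7)² = 518 + 175 - 441 = 252
Dividing both sides by 252: (x + 5)²/36 - (y - 7)²/28 = 1
Hyperbola, center (-5, 7), transverse axis horizontal; a² = 36, b² = 28.
c² = a² + b² = 36 + 28 = 64, so c = 8.
Foci lie on the horizontal axis through the center: (h ± c, k).

(-13, 7) and (3, 7)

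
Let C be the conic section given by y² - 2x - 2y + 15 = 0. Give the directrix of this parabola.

x = 13/2

Only y is squared. Complete the square in y: (y - 1)² = 2(x - 7).
Vertex (7, 1); 4p = 2 so p = 1/2. Opens right.
Directrix is the vertical line x = h − p = 7 − (1/2) = 13/2.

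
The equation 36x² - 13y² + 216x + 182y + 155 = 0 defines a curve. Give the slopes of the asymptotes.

6√13/13 and -6√13/13

Rearranging, 36(x² + 6x) -13(y² - 14y) = -155.
Complete the square: 36(x + 3)² -13(y - 7)² = -155 + 324 - 637 = -468
Divide through by -468 to get (y - 7)²/36 - (x + 3)²/13 = 1.
Hyperbola, center (-3, 7), transverse axis vertical; a² = 36, b² = 13.
For a vertical hyperbola the asymptotes have slope ±a/b.
Here that is ±6/√13 = ±6√13/13.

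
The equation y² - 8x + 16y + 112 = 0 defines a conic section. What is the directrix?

Only y is squared. Complete the square in y: (y + 8)² = 8(x - 6).
Vertex (6, -8); 4p = 8 so p = 2. Opens right.
Directrix is the vertical line x = h − p = 6 − (2) = 4.

x = 4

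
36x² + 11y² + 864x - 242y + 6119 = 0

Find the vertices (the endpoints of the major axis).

(-12, 5) and (-12, 17)

36(x² + 24x) + 11(y² - 22y) = -6119
Complete the square in x and y: 36(x + 12)² + 11(y - 11)² = -6119 + 5184 + 1331 = 396
Divide by 396: (x + 12)²/11 + (y - 11)²/36 = 1
Ellipse, center (-12, 11), major axis vertical; a² = 36, b² = 11.
a = 6. Vertices at (h, k ± a).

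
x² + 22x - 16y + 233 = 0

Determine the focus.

(-11, 11)

Only x is squared. Complete the square in x: (x + 11)² = 16(y - 7).
Vertex (-11, 7); 4p = 16 so p = 4. Opens up.
Focus is p units from the vertex along the axis: (h, k + p).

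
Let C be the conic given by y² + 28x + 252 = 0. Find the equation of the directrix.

Only y is squared. Complete the square in y: y² = -28(x + 9).
Vertex (-9, 0); 4p = -28 so p = -7. Opens left.
Directrix is the vertical line x = h − p = -9 − (-7) = -2.

x = -2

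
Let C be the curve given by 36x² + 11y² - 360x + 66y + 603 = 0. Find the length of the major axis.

12

Rearranging, 36(x² - 10x) + 11(y² + 6y) = -603.
36(x - 5)² + 11(y + 3)² = -603 + 900 + 99 = 396
Dividing both sides by 396: (x - 5)²/11 + (y + 3)²/36 = 1
Ellipse, center (5, -3), major axis vertical; a² = 36, b² = 11.
a² = 36 so a = 6; the major axis has length 2a = 12.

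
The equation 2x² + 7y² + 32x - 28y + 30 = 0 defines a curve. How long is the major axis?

Collect terms: 2(x² + 16x) + 7(y² - 4y) = -30
Complete the square in x and y: 2(x + 8)² + 7(y - 2)² = -30 + 128 + 28 = 126
Dividing both sides by 126: (x + 8)²/63 + (y - 2)²/18 = 1
Ellipse, center (-8, 2), major axis horizontal; a² = 63, b² = 18.
a² = 63 so a = 3√7; the major axis has length 2a = 6√7.

6√7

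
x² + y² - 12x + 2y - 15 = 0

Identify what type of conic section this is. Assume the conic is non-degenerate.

circle

No xy term. Coefficients of x² and y² are A = 1, C = 1.
A = C (same sign) ⇒ circle.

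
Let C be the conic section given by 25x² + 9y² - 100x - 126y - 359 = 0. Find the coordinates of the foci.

(2, -1) and (2, 15)

Collect terms: 25(x² - 4x) + 9(y² - 14y) = 359
Complete the square: 25(x - 2)² + 9(y - 7)² = 359 + 100 + 441 = 900
Dividing both sides by 900: (x - 2)²/36 + (y - 7)²/100 = 1
Ellipse, center (2, 7), major axis vertical; a² = 100, b² = 36.
c² = a² - b² = 100 - 36 = 64, so c = 8.
Foci lie on the vertical axis through the center: (h, k ± c).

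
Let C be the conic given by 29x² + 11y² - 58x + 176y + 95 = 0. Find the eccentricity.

e = 3√58/29

Group the x- and y-terms: 29(x² - 2x) + 11(y² + 16y) = -95
Completing the square gives 29(x - 1)² + 11(y + 8)² = -95 + 29 + 704 = 638.
Divide through by 638 to get (x - 1)²/22 + (y + 8)²/58 = 1.
Ellipse, center (1, -8), major axis vertical; a² = 58, b² = 22.
c² = a² - b² = 36, so c = 6.
e = c/a = 6/√58 = 3√58/29.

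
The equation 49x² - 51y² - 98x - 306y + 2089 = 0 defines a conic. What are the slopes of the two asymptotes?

7√51/51 and -7√51/51

Group: 49(x² - 2x) -51(y² + 6y) = -2089
Complete the square in x and y: 49(x - 1)² -51(y + 3)² = -2089 + 49 - 459 = -2499
Divide through by -2499 to get (y + 3)²/49 - (x - 1)²/51 = 1.
Hyperbola, center (1, -3), transverse axis vertical; a² = 49, b² = 51.
For a vertical hyperbola the asymptotes have slope ±a/b.
Here that is ±7/√51 = ±7√51/51.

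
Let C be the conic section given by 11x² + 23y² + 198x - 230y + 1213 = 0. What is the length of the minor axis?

2√11

Group the x- and y-terms: 11(x² + 18x) + 23(y² - 10y) = -1213
Completing the square gives 11(x + 9)² + 23(y - 5)² = -1213 + 891 + 575 = 253.
Dividing both sides by 253: (x + 9)²/23 + (y - 5)²/11 = 1
Ellipse, center (-9, 5), major axis horizontal; a² = 23, b² = 11.
b² = 11 so b = √11; the minor axis has length 2b = 2√11.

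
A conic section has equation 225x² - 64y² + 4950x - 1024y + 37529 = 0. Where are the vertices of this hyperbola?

(-11, -23) and (-11, 7)

Rearranging, 225(x² + 22x) -64(y² + 16y) = -37529.
Complete the square: 225(x + 11)² -64(y + 8)² = -37529 + 27225 - 4096 = -14400
Divide by -14400: (y + 8)²/225 - (x + 11)²/64 = 1
Hyperbola, center (-11, -8), transverse axis vertical; a² = 225, b² = 64.
a = 15. Vertices at (h, k ± a).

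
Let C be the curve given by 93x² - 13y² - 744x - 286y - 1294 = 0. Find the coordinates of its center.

(4, -11)

Group the x- and y-terms: 93(x² - 8x) -13(y² + 22y) = 1294
Complete the square: 93(x - 4)² -13(y + 11)² = 1294 + 1488 - 1573 = 1209
Dividing both sides by 1209: (x - 4)²/13 - (y + 11)²/93 = 1
Hyperbola with center (4, -11).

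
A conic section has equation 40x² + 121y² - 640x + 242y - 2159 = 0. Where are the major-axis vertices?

40(x² - 16x) + 121(y² + 2y) = 2159
40(x - 8)² + 121(y + 1)² = 2159 + 2560 + 121 = 4840
Divide by 4840: (x - 8)²/121 + (y + 1)²/40 = 1
Ellipse, center (8, -1), major axis horizontal; a² = 121, b² = 40.
a = 11. Vertices at (h ± a, k).

(-3, -1) and (19, -1)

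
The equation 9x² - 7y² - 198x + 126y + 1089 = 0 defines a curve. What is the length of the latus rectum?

14

Group: 9(x² - 22x) -7(y² - 18y) = -1089
Complete the square: 9(x - 11)² -7(y - 9)² = -1089 + 1089 - 567 = -567
Divide through by -567 to get (y - 9)²/81 - (x - 11)²/63 = 1.
Hyperbola, center (11, 9), transverse axis vertical; a² = 81, b² = 63.
Latus rectum length = 2b²/a = 2·63/9 = 14.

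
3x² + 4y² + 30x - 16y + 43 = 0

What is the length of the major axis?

Collect terms: 3(x² + 10x) + 4(y² - 4y) = -43
3(x + 5)² + 4(y - 2)² = -43 + 75 + 16 = 48
Divide through by 48 to get (x + 5)²/16 + (y - 2)²/12 = 1.
Ellipse, center (-5, 2), major axis horizontal; a² = 16, b² = 12.
a² = 16 so a = 4; the major axis has length 2a = 8.

8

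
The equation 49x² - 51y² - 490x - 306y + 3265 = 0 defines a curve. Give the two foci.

(5, -13) and (5, 7)

Collect terms: 49(x² - 10x) -51(y² + 6y) = -3265
49(x - 5)² -51(y + 3)² = -3265 + 1225 - 459 = -2499
Dividing both sides by -2499: (y + 3)²/49 - (x - 5)²/51 = 1
Hyperbola, center (5, -3), transverse axis vertical; a² = 49, b² = 51.
c² = a² + b² = 49 + 51 = 100, so c = 10.
Foci lie on the vertical axis through the center: (h, k ± c).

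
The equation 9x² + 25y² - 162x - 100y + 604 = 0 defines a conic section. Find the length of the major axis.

10

Group the x- and y-terms: 9(x² - 18x) + 25(y² - 4y) = -604
Completing the square gives 9(x - 9)² + 25(y - 2)² = -604 + 729 + 100 = 225.
Divide by 225: (x - 9)²/25 + (y - 2)²/9 = 1
Ellipse, center (9, 2), major axis horizontal; a² = 25, b² = 9.
a² = 25 so a = 5; the major axis has length 2a = 10.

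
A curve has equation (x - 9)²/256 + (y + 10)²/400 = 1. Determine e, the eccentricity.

Center (9, -10). The larger denominator 400 sits under the y-term, so the major axis is vertical; a² = 400, b² = 256.
c² = a² - b² = 144, so c = 12.
e = c/a = 12/20 = 3/5.

e = 3/5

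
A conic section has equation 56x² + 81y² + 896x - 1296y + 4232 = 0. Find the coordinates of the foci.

(-13, 8) and (-3, 8)

Group the x- and y-terms: 56(x² + 16x) + 81(y² - 16y) = -4232
Complete the square: 56(x + 8)² + 81(y - 8)² = -4232 + 3584 + 5184 = 4536
Divide by 4536: (x + 8)²/81 + (y - 8)²/56 = 1
Ellipse, center (-8, 8), major axis horizontal; a² = 81, b² = 56.
c² = a² - b² = 81 - 56 = 25, so c = 5.
Foci lie on the horizontal axis through the center: (h ± c, k).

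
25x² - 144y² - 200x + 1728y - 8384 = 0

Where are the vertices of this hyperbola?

(-8, 6) and (16, 6)

Rearranging, 25(x² - 8x) -144(y² - 12y) = 8384.
25(x - 4)² -144(y - 6)² = 8384 + 400 - 5184 = 3600
Dividing both sides by 3600: (x - 4)²/144 - (y - 6)²/25 = 1
Hyperbola, center (4, 6), transverse axis horizontal; a² = 144, b² = 25.
a = 12. Vertices at (h ± a, k).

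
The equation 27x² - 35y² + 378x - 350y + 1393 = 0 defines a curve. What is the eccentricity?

Collect terms: 27(x² + 14x) -35(y² + 10y) = -1393
Completing the square gives 27(x + 7)² -35(y + 5)² = -1393 + 1323 - 875 = -945.
Divide by -945: (y + 5)²/27 - (x + 7)²/35 = 1
Hyperbola, center (-7, -5), transverse axis vertical; a² = 27, b² = 35.
c² = a² + b² = 62, so c = √62.
e = c/a = √62/3√3 = √186/9.

e = √186/9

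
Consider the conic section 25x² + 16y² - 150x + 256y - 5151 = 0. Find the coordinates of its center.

(3, -8)

Group: 25(x² - 6x) + 16(y² + 16y) = 5151
Complete the square: 25(x - 3)² + 16(y + 8)² = 5151 + 225 + 1024 = 6400
Divide by 6400: (x - 3)²/256 + (y + 8)²/400 = 1
Ellipse with center (3, -8).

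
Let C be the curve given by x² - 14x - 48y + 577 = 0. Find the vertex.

(7, 11)

Only x is squared. Complete the square in x: (x - 7)² = 48(y - 11).
Vertex (7, 11); 4p = 48 so p = 12. Opens up.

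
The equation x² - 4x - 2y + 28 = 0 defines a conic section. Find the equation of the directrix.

y = 23/2

Only x is squared. Complete the square in x: (x - 2)² = 2(y - 12).
Vertex (2, 12); 4p = 2 so p = 1/2. Opens up.
Directrix is the horizontal line y = k − p = 12 − (1/2) = 23/2.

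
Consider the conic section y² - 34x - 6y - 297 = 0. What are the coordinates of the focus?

Only y is squared. Complete the square in y: (y - 3)² = 34(x + 9).
Vertex (-9, 3); 4p = 34 so p = 17/2. Opens right.
Focus is p units from the vertex along the axis: (h + p, k).

(-1/2, 3)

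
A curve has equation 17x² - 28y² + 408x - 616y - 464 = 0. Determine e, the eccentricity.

e = 3√85/17

Collect terms: 17(x² + 24x) -28(y² + 22y) = 464
Completing the square gives 17(x + 12)² -28(y + 11)² = 464 + 2448 - 3388 = -476.
Dividing both sides by -476: (y + 11)²/17 - (x + 12)²/28 = 1
Hyperbola, center (-12, -11), transverse axis vertical; a² = 17, b² = 28.
c² = a² + b² = 45, so c = 3√5.
e = c/a = 3√5/√17 = 3√85/17.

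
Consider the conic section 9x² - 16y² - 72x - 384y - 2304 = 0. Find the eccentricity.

e = 5/4

9(x² - 8x) -16(y² + 24y) = 2304
Completing the square gives 9(x - 4)² -16(y + 12)² = 2304 + 144 - 2304 = 144.
Dividing both sides by 144: (x - 4)²/16 - (y + 12)²/9 = 1
Hyperbola, center (4, -12), transverse axis horizontal; a² = 16, b² = 9.
c² = a² + b² = 25, so c = 5.
e = c/a = 5/4.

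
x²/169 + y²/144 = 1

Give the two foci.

Center (0, 0). The larger denominator 169 sits under the x-term, so the major axis is horizontal; a² = 169, b² = 144.
c² = a² - b² = 169 - 144 = 25, so c = 5.
Foci lie on the horizontal axis through the center: (h ± c, k).

(-5, 0) and (5, 0)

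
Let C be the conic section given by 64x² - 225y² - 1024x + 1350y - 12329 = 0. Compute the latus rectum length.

128/15

Collect terms: 64(x² - 16x) -225(y² - 6y) = 12329
Complete the square: 64(x - 8)² -225(y - 3)² = 12329 + 4096 - 2025 = 14400
Divide by 14400: (x - 8)²/225 - (y - 3)²/64 = 1
Hyperbola, center (8, 3), transverse axis horizontal; a² = 225, b² = 64.
Latus rectum length = 2b²/a = 2·64/15 = 128/15.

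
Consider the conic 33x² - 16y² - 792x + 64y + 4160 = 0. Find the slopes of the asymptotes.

Rearranging, 33(x² - 24x) -16(y² - 4y) = -4160.
Complete the square in x and y: 33(x - 12)² -16(y - 2)² = -4160 + 4752 - 64 = 528
Divide by 528: (x - 12)²/16 - (y - 2)²/33 = 1
Hyperbola, center (12, 2), transverse axis horizontal; a² = 16, b² = 33.
For a horizontal hyperbola the asymptotes have slope ±b/a.
Here that is ±√33/4.

√33/4 and -√33/4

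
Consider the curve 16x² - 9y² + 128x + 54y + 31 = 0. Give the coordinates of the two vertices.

Group the x- and y-terms: 16(x² + 8x) -9(y² - 6y) = -31
16(x + 4)² -9(y - 3)² = -31 + 256 - 81 = 144
Divide by 144: (x + 4)²/9 - (y - 3)²/16 = 1
Hyperbola, center (-4, 3), transverse axis horizontal; a² = 9, b² = 16.
a = 3. Vertices at (h ± a, k).

(-7, 3) and (-1, 3)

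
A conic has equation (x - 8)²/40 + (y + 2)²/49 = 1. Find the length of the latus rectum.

80/7

Center (8, -2). The larger denominator 49 sits under the y-term, so the major axis is vertical; a² = 49, b² = 40.
Latus rectum length = 2b²/a = 2·40/7 = 80/7.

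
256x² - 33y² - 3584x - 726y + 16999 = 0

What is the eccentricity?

e = 17/16

Group: 256(x² - 14x) -33(y² + 22y) = -16999
Completing the square gives 256(x - 7)² -33(y + 11)² = -16999 + 12544 - 3993 = -8448.
Dividing both sides by -8448: (y + 11)²/256 - (x - 7)²/33 = 1
Hyperbola, center (7, -11), transverse axis vertical; a² = 256, b² = 33.
c² = a² + b² = 289, so c = 17.
e = c/a = 17/16.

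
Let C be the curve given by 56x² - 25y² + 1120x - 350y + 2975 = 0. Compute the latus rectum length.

Collect terms: 56(x² + 20x) -25(y² + 14y) = -2975
Complete the square in x and y: 56(x + 10)² -25(y + 7)² = -2975 + 5600 - 1225 = 1400
Dividing both sides by 1400: (x + 10)²/25 - (y + 7)²/56 = 1
Hyperbola, center (-10, -7), transverse axis horizontal; a² = 25, b² = 56.
Latus rectum length = 2b²/a = 2·56/5 = 112/5.

112/5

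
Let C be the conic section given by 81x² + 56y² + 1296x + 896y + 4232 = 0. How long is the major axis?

Rearranging, 81(x² + 16x) + 56(y² + 16y) = -4232.
Complete the square: 81(x + 8)² + 56(y + 8)² = -4232 + 5184 + 3584 = 4536
Divide by 4536: (x + 8)²/56 + (y + 8)²/81 = 1
Ellipse, center (-8, -8), major axis vertical; a² = 81, b² = 56.
a² = 81 so a = 9; the major axis has length 2a = 18.

18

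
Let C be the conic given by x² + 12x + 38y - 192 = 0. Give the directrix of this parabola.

Only x is squared. Complete the square in x: (x + 6)² = -38(y - 6).
Vertex (-6, 6); 4p = -38 so p = -19/2. Opens down.
Directrix is the horizontal line y = k − p = 6 − (-19/2) = 31/2.

y = 31/2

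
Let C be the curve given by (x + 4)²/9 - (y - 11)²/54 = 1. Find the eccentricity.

e = √7

Center (-4, 11). The positive term is the x-term, so the transverse axis is horizontal; a² = 9, b² = 54.
c² = a² + b² = 63, so c = 3√7.
e = c/a = 3√7/3 = √7.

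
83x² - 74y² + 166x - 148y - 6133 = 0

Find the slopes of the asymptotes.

√6142/74 and -√6142/74

83(x² + 2x) -74(y² + 2y) = 6133
Complete the square: 83(x + 1)² -74(y + 1)² = 6133 + 83 - 74 = 6142
Dividing both sides by 6142: (x + 1)²/74 - (y + 1)²/83 = 1
Hyperbola, center (-1, -1), transverse axis horizontal; a² = 74, b² = 83.
For a horizontal hyperbola the asymptotes have slope ±b/a.
Here that is ±√83/√74 = ±√6142/74.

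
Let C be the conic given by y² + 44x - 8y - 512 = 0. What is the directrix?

x = 23

Only y is squared. Complete the square in y: (y - 4)² = -44(x - 12).
Vertex (12, 4); 4p = -44 so p = -11. Opens left.
Directrix is the vertical line x = h − p = 12 − (-11) = 23.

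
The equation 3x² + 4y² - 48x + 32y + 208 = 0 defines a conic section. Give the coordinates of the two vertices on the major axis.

3(x² - 16x) + 4(y² + 8y) = -208
Complete the square: 3(x - 8)² + 4(y + 4)² = -208 + 192 + 64 = 48
Dividing both sides by 48: (x - 8)²/16 + (y + 4)²/12 = 1
Ellipse, center (8, -4), major axis horizontal; a² = 16, b² = 12.
a = 4. Vertices at (h ± a, k).

(4, -4) and (12, -4)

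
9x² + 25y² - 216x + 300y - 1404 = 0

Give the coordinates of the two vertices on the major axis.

(-8, -6) and (32, -6)

Collect terms: 9(x² - 24x) + 25(y² + 12y) = 1404
9(x - 12)² + 25(y + 6)² = 1404 + 1296 + 900 = 3600
Divide through by 3600 to get (x - 12)²/400 + (y + 6)²/144 = 1.
Ellipse, center (12, -6), major axis horizontal; a² = 400, b² = 144.
a = 20. Vertices at (h ± a, k).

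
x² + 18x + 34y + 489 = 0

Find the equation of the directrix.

Only x is squared. Complete the square in x: (x + 9)² = -34(y + 12).
Vertex (-9, -12); 4p = -34 so p = -17/2. Opens down.
Directrix is the horizontal line y = k − p = -12 − (-17/2) = -7/2.

y = -7/2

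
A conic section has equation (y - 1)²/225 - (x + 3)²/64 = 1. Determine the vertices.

(-3, -14) and (-3, 16)

Center (-3, 1). The positive term is the y-term, so the transverse axis is vertical; a² = 225, b² = 64.
a = 15. Vertices at (h, k ± a).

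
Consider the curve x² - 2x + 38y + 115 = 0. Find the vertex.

(1, -3)

Only x is squared. Complete the square in x: (x - 1)² = -38(y + 3).
Vertex (1, -3); 4p = -38 so p = -19/2. Opens down.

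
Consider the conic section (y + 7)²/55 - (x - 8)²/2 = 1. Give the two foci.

(8, -7 - √57) and (8, -7 + √57)

Center (8, -7). The positive term is the y-term, so the transverse axis is vertical; a² = 55, b² = 2.
c² = a² + b² = 55 + 2 = 57, so c = √57.
Foci lie on the vertical axis through the center: (h, k ± c).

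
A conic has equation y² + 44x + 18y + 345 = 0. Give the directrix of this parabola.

x = 5

Only y is squared. Complete the square in y: (y + 9)² = -44(x + 6).
Vertex (-6, -9); 4p = -44 so p = -11. Opens left.
Directrix is the vertical line x = h − p = -6 − (-11) = 5.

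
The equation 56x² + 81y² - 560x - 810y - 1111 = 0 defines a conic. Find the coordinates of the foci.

(0, 5) and (10, 5)

Collect terms: 56(x² - 10x) + 81(y² - 10y) = 1111
Complete the square in x and y: 56(x - 5)² + 81(y - 5)² = 1111 + 1400 + 2025 = 4536
Divide through by 4536 to get (x - 5)²/81 + (y - 5)²/56 = 1.
Ellipse, center (5, 5), major axis horizontal; a² = 81, b² = 56.
c² = a² - b² = 81 - 56 = 25, so c = 5.
Foci lie on the horizontal axis through the center: (h ± c, k).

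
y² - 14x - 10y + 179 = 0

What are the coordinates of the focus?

Only y is squared. Complete the square in y: (y - 5)² = 14(x - 11).
Vertex (11, 5); 4p = 14 so p = 7/2. Opens right.
Focus is p units from the vertex along the axis: (h + p, k).

(29/2, 5)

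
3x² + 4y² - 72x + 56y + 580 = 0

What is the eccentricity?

e = 1/2

3(x² - 24x) + 4(y² + 14y) = -580
Complete the square: 3(x - 12)² + 4(y + 7)² = -580 + 432 + 196 = 48
Divide through by 48 to get (x - 12)²/16 + (y + 7)²/12 = 1.
Ellipse, center (12, -7), major axis horizontal; a² = 16, b² = 12.
c² = a² - b² = 4, so c = 2.
e = c/a = 2/4 = 1/2.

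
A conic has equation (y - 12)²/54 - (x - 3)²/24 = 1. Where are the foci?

Center (3, 12). The positive term is the y-term, so the transverse axis is vertical; a² = 54, b² = 24.
c² = a² + b² = 54 + 24 = 78, so c = √78.
Foci lie on the vertical axis through the center: (h, k ± c).

(3, 12 - √78) and (3, 12 + √78)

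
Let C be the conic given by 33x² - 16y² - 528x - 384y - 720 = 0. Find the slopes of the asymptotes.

Collect terms: 33(x² - 16x) -16(y² + 24y) = 720
Complete the square in x and y: 33(x - 8)² -16(y + 12)² = 720 + 2112 - 2304 = 528
Divide through by 528 to get (x - 8)²/16 - (y + 12)²/33 = 1.
Hyperbola, center (8, -12), transverse axis horizontal; a² = 16, b² = 33.
For a horizontal hyperbola the asymptotes have slope ±b/a.
Here that is ±√33/4.

√33/4 and -√33/4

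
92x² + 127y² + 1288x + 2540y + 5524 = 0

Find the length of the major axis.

2√127

Collect terms: 92(x² + 14x) + 127(y² + 20y) = -5524
Complete the square in x and y: 92(x + 7)² + 127(y + 10)² = -5524 + 4508 + 12700 = 11684
Divide by 11684: (x + 7)²/127 + (y + 10)²/92 = 1
Ellipse, center (-7, -10), major axis horizontal; a² = 127, b² = 92.
a² = 127 so a = √127; the major axis has length 2a = 2√127.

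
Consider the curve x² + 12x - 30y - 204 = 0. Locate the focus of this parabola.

Only x is squared. Complete the square in x: (x + 6)² = 30(y + 8).
Vertex (-6, -8); 4p = 30 so p = 15/2. Opens up.
Focus is p units from the vertex along the axis: (h, k + p).

(-6, -1/2)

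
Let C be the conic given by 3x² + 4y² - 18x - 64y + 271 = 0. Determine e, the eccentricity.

Collect terms: 3(x² - 6x) + 4(y² - 16y) = -271
Complete the square: 3(x - 3)² + 4(y - 8)² = -271 + 27 + 256 = 12
Dividing both sides by 12: (x - 3)²/4 + (y - 8)²/3 = 1
Ellipse, center (3, 8), major axis horizontal; a² = 4, b² = 3.
c² = a² - b² = 1, so c = 1.
e = c/a = 1/2.

e = 1/2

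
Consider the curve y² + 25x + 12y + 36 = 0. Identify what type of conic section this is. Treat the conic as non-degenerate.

parabola

No xy term. Coefficients of x² and y² are A = 0, C = 1.
Exactly one squared variable ⇒ parabola.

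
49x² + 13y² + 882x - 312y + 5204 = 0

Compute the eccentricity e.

e = 6/7

Collect terms: 49(x² + 18x) + 13(y² - 24y) = -5204
49(x + 9)² + 13(y - 12)² = -5204 + 3969 + 1872 = 637
Divide by 637: (x + 9)²/13 + (y - 12)²/49 = 1
Ellipse, center (-9, 12), major axis vertical; a² = 49, b² = 13.
c² = a² - b² = 36, so c = 6.
e = c/a = 6/7.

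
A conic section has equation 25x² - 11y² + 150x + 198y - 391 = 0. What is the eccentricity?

Group: 25(x² + 6x) -11(y² - 18y) = 391
Complete the square in x and y: 25(x + 3)² -11(y - 9)² = 391 + 225 - 891 = -275
Divide through by -275 to get (y - 9)²/25 - (x + 3)²/11 = 1.
Hyperbola, center (-3, 9), transverse axis vertical; a² = 25, b² = 11.
c² = a² + b² = 36, so c = 6.
e = c/a = 6/5.

e = 6/5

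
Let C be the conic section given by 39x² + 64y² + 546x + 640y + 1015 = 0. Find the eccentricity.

e = 5/8

Rearranging, 39(x² + 14x) + 64(y² + 10y) = -1015.
Complete the square: 39(x + 7)² + 64(y + 5)² = -1015 + 1911 + 1600 = 2496
Divide through by 2496 to get (x + 7)²/64 + (y + 5)²/39 = 1.
Ellipse, center (-7, -5), major axis horizontal; a² = 64, b² = 39.
c² = a² - b² = 25, so c = 5.
e = c/a = 5/8.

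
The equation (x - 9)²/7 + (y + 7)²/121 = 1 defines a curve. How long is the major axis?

Center (9, -7). The larger denominator 121 sits under the y-term, so the major axis is vertical; a² = 121, b² = 7.
a² = 121 so a = 11; the major axis has length 2a = 22.

22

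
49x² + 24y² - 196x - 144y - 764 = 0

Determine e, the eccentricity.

Group: 49(x² - 4x) + 24(y² - 6y) = 764
Complete the square in x and y: 49(x - 2)² + 24(y - 3)² = 764 + 196 + 216 = 1176
Divide through by 1176 to get (x - 2)²/24 + (y - 3)²/49 = 1.
Ellipse, center (2, 3), major axis vertical; a² = 49, b² = 24.
c² = a² - b² = 25, so c = 5.
e = c/a = 5/7.

e = 5/7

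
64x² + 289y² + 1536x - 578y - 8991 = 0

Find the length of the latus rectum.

Group: 64(x² + 24x) + 289(y² - 2y) = 8991
Complete the square in x and y: 64(x + 12)² + 289(y - 1)² = 8991 + 9216 + 289 = 18496
Dividing both sides by 18496: (x + 12)²/289 + (y - 1)²/64 = 1
Ellipse, center (-12, 1), major axis horizontal; a² = 289, b² = 64.
Latus rectum length = 2b²/a = 2·64/17 = 128/17.

128/17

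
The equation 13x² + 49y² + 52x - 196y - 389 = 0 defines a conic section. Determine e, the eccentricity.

e = 6/7

Group: 13(x² + 4x) + 49(y² - 4y) = 389
Complete the square: 13(x + 2)² + 49(y - 2)² = 389 + 52 + 196 = 637
Divide through by 637 to get (x + 2)²/49 + (y - 2)²/13 = 1.
Ellipse, center (-2, 2), major axis horizontal; a² = 49, b² = 13.
c² = a² - b² = 36, so c = 6.
e = c/a = 6/7.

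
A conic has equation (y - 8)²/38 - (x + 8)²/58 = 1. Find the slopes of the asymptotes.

√551/29 and -√551/29

Center (-8, 8). The positive term is the y-term, so the transverse axis is vertical; a² = 38, b² = 58.
For a vertical hyperbola the asymptotes have slope ±a/b.
Here that is ±√38/√58 = ±√551/29.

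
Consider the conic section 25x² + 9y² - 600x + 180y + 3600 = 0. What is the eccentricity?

Group the x- and y-terms: 25(x² - 24x) + 9(y² + 20y) = -3600
Complete the square: 25(x - 12)² + 9(y + 10)² = -3600 + 3600 + 900 = 900
Divide by 900: (x - 12)²/36 + (y + 10)²/100 = 1
Ellipse, center (12, -10), major axis vertical; a² = 100, b² = 36.
c² = a² - b² = 64, so c = 8.
e = c/a = 8/10 = 4/5.

e = 4/5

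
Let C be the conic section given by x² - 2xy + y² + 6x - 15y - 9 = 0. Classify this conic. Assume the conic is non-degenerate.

A = 1, B = -2, C = 1.
Discriminant B² − 4AC = (-2)² − 4·1·1 = 0.
B² − 4AC = 0 ⇒ parabola.

parabola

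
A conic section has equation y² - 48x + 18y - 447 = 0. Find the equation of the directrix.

Only y is squared. Complete the square in y: (y + 9)² = 48(x + 11).
Vertex (-11, -9); 4p = 48 so p = 12. Opens right.
Directrix is the vertical line x = h − p = -11 − (12) = -23.

x = -23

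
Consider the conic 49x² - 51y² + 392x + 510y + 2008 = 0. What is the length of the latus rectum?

102/7

Collect terms: 49(x² + 8x) -51(y² - 10y) = -2008
49(x + 4)² -51(y - 5)² = -2008 + 784 - 1275 = -2499
Divide by -2499: (y - 5)²/49 - (x + 4)²/51 = 1
Hyperbola, center (-4, 5), transverse axis vertical; a² = 49, b² = 51.
Latus rectum length = 2b²/a = 2·51/7 = 102/7.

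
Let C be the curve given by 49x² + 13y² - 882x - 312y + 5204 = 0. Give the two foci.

Group the x- and y-terms: 49(x² - 18x) + 13(y² - 24y) = -5204
Completing the square gives 49(x - 9)² + 13(y - 12)² = -5204 + 3969 + 1872 = 637.
Divide through by 637 to get (x - 9)²/13 + (y - 12)²/49 = 1.
Ellipse, center (9, 12), major axis vertical; a² = 49, b² = 13.
c² = a² - b² = 49 - 13 = 36, so c = 6.
Foci lie on the vertical axis through the center: (h, k ± c).

(9, 6) and (9, 18)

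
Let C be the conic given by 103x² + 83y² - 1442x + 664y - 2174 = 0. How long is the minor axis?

Rearranging, 103(x² - 14x) + 83(y² + 8y) = 2174.
Complete the square in x and y: 103(x - 7)² + 83(y + 4)² = 2174 + 5047 + 1328 = 8549
Dividing both sides by 8549: (x - 7)²/83 + (y + 4)²/103 = 1
Ellipse, center (7, -4), major axis vertical; a² = 103, b² = 83.
b² = 83 so b = √83; the minor axis has length 2b = 2√83.

2√83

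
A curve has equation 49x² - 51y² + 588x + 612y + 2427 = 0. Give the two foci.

49(x² + 12x) -51(y² - 12y) = -2427
49(x + 6)² -51(y - 6)² = -2427 + 1764 - 1836 = -2499
Divide by -2499: (y - 6)²/49 - (x + 6)²/51 = 1
Hyperbola, center (-6, 6), transverse axis vertical; a² = 49, b² = 51.
c² = a² + b² = 49 + 51 = 100, so c = 10.
Foci lie on the vertical axis through the center: (h, k ± c).

(-6, -4) and (-6, 16)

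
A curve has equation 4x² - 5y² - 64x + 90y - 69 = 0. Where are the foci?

Rearranging, 4(x² - 16x) -5(y² - 18y) = 69.
Complete the square in x and y: 4(x - 8)² -5(y - 9)² = 69 + 256 - 405 = -80
Divide by -80: (y - 9)²/16 - (x - 8)²/20 = 1
Hyperbola, center (8, 9), transverse axis vertical; a² = 16, b² = 20.
c² = a² + b² = 16 + 20 = 36, so c = 6.
Foci lie on the vertical axis through the center: (h, k ± c).

(8, 3) and (8, 15)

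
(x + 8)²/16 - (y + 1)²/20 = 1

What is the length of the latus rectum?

10

Center (-8, -1). The positive term is the x-term, so the transverse axis is horizontal; a² = 16, b² = 20.
Latus rectum length = 2b²/a = 2·20/4 = 10.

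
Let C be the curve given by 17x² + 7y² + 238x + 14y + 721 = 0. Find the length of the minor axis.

2√7

Group: 17(x² + 14x) + 7(y² + 2y) = -721
Complete the square in x and y: 17(x + 7)² + 7(y + 1)² = -721 + 833 + 7 = 119
Dividing both sides by 119: (x + 7)²/7 + (y + 1)²/17 = 1
Ellipse, center (-7, -1), major axis vertical; a² = 17, b² = 7.
b² = 7 so b = √7; the minor axis has length 2b = 2√7.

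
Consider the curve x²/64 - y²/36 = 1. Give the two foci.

Center (0, 0). The positive term is the x-term, so the transverse axis is horizontal; a² = 64, b² = 36.
c² = a² + b² = 64 + 36 = 100, so c = 10.
Foci lie on the horizontal axis through the center: (h ± c, k).

(-10, 0) and (10, 0)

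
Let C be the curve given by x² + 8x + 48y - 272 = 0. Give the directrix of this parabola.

Only x is squared. Complete the square in x: (x + 4)² = -48(y - 6).
Vertex (-4, 6); 4p = -48 so p = -12. Opens down.
Directrix is the horizontal line y = k − p = 6 − (-12) = 18.

y = 18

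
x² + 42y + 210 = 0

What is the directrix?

Only x is squared. Complete the square in x: x² = -42(y + 5).
Vertex (0, -5); 4p = -42 so p = -21/2. Opens down.
Directrix is the horizontal line y = k − p = -5 − (-21/2) = 11/2.

y = 11/2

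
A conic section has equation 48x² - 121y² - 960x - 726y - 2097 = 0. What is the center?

Group the x- and y-terms: 48(x² - 20x) -121(y² + 6y) = 2097
Complete the square: 48(x - 10)² -121(y + 3)² = 2097 + 4800 - 1089 = 5808
Divide through by 5808 to get (x - 10)²/121 - (y + 3)²/48 = 1.
Hyperbola with center (10, -3).

(10, -3)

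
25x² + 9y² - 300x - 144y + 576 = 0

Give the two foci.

(6, 0) and (6, 16)

Rearranging, 25(x² - 12x) + 9(y² - 16y) = -576.
Complete the square in x and y: 25(x - 6)² + 9(y - 8)² = -576 + 900 + 576 = 900
Divide by 900: (x - 6)²/36 + (y - 8)²/100 = 1
Ellipse, center (6, 8), major axis vertical; a² = 100, b² = 36.
c² = a² - b² = 100 - 36 = 64, so c = 8.
Foci lie on the vertical axis through the center: (h, k ± c).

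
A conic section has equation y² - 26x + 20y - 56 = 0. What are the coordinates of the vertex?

(-6, -10)

Only y is squared. Complete the square in y: (y + 10)² = 26(x + 6).
Vertex (-6, -10); 4p = 26 so p = 13/2. Opens right.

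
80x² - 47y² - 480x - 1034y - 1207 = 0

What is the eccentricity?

Group the x- and y-terms: 80(x² - 6x) -47(y² + 22y) = 1207
Complete the square: 80(x - 3)² -47(y + 11)² = 1207 + 720 - 5687 = -3760
Divide through by -3760 to get (y + 11)²/80 - (x - 3)²/47 = 1.
Hyperbola, center (3, -11), transverse axis vertical; a² = 80, b² = 47.
c² = a² + b² = 127, so c = √127.
e = c/a = √127/4√5 = √635/20.

e = √635/20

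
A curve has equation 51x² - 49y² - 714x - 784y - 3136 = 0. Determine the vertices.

(0, -8) and (14, -8)

Rearranging, 51(x² - 14x) -49(y² + 16y) = 3136.
Complete the square in x and y: 51(x - 7)² -49(y + 8)² = 3136 + 2499 - 3136 = 2499
Divide through by 2499 to get (x - 7)²/49 - (y + 8)²/51 = 1.
Hyperbola, center (7, -8), transverse axis horizontal; a² = 49, b² = 51.
a = 7. Vertices at (h ± a, k).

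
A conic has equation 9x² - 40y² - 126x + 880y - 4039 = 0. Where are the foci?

(7, 4) and (7, 18)

9(x² - 14x) -40(y² - 22y) = 4039
Completing the square gives 9(x - 7)² -40(y - 11)² = 4039 + 441 - 4840 = -360.
Dividing both sides by -360: (y - 11)²/9 - (x - 7)²/40 = 1
Hyperbola, center (7, 11), transverse axis vertical; a² = 9, b² = 40.
c² = a² + b² = 9 + 40 = 49, so c = 7.
Foci lie on the vertical axis through the center: (h, k ± c).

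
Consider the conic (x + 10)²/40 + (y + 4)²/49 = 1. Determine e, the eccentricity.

e = 3/7

Center (-10, -4). The larger denominator 49 sits under the y-term, so the major axis is vertical; a² = 49, b² = 40.
c² = a² - b² = 9, so c = 3.
e = c/a = 3/7.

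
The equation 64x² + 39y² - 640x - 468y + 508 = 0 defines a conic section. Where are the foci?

Collect terms: 64(x² - 10x) + 39(y² - 12y) = -508
Complete the square: 64(x - 5)² + 39(y - 6)² = -508 + 1600 + 1404 = 2496
Divide by 2496: (x - 5)²/39 + (y - 6)²/64 = 1
Ellipse, center (5, 6), major axis vertical; a² = 64, b² = 39.
c² = a² - b² = 64 - 39 = 25, so c = 5.
Foci lie on the vertical axis through the center: (h, k ± c).

(5, 1) and (5, 11)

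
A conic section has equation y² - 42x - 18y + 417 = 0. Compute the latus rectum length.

42

Only y is squared. Complete the square in y: (y - 9)² = 42(x - 8).
Vertex (8, 9); 4p = 42 so p = 21/2. Opens right.
Latus rectum length = |4p| = 42.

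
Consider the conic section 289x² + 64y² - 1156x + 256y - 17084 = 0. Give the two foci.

Collect terms: 289(x² - 4x) + 64(y² + 4y) = 17084
Completing the square gives 289(x - 2)² + 64(y + 2)² = 17084 + 1156 + 256 = 18496.
Divide through by 18496 to get (x - 2)²/64 + (y + 2)²/289 = 1.
Ellipse, center (2, -2), major axis vertical; a² = 289, b² = 64.
c² = a² - b² = 289 - 64 = 225, so c = 15.
Foci lie on the vertical axis through the center: (h, k ± c).

(2, -17) and (2, 13)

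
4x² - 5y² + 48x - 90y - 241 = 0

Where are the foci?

4(x² + 12x) -5(y² + 18y) = 241
Complete the square in x and y: 4(x + 6)² -5(y + 9)² = 241 + 144 - 405 = -20
Dividing both sides by -20: (y + 9)²/4 - (x + 6)²/5 = 1
Hyperbola, center (-6, -9), transverse axis vertical; a² = 4, b² = 5.
c² = a² + b² = 4 + 5 = 9, so c = 3.
Foci lie on the vertical axis through the center: (h, k ± c).

(-6, -12) and (-6, -6)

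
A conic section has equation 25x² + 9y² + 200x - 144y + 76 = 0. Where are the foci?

Collect terms: 25(x² + 8x) + 9(y² - 16y) = -76
25(x + 4)² + 9(y - 8)² = -76 + 400 + 576 = 900
Dividing both sides by 900: (x + 4)²/36 + (y - 8)²/100 = 1
Ellipse, center (-4, 8), major axis vertical; a² = 100, b² = 36.
c² = a² - b² = 100 - 36 = 64, so c = 8.
Foci lie on the vertical axis through the center: (h, k ± c).

(-4, 0) and (-4, 16)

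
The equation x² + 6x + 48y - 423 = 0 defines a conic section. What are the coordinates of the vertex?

(-3, 9)

Only x is squared. Complete the square in x: (x + 3)² = -48(y - 9).
Vertex (-3, 9); 4p = -48 so p = -12. Opens down.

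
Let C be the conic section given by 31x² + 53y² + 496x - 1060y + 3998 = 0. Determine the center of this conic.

(-8, 10)

Collect terms: 31(x² + 16x) + 53(y² - 20y) = -3998
Complete the square: 31(x + 8)² + 53(y - 10)² = -3998 + 1984 + 5300 = 3286
Divide through by 3286 to get (x + 8)²/106 + (y - 10)²/62 = 1.
Ellipse with center (-8, 10).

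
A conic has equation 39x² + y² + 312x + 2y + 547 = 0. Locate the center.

(-4, -1)

Collect terms: 39(x² + 8x) + (y² + 2y) = -547
Complete the square in x and y: 39(x + 4)² + (y + 1)² = -547 + 624 + 1 = 78
Divide by 78: (x + 4)²/2 + (y + 1)²/78 = 1
Ellipse with center (-4, -1).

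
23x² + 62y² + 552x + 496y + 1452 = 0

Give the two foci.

(-12 - √78, -4) and (-12 + √78, -4)

Group the x- and y-terms: 23(x² + 24x) + 62(y² + 8y) = -1452
23(x + 12)² + 62(y + 4)² = -1452 + 3312 + 992 = 2852
Divide through by 2852 to get (x + 12)²/124 + (y + 4)²/46 = 1.
Ellipse, center (-12, -4), major axis horizontal; a² = 124, b² = 46.
c² = a² - b² = 124 - 46 = 78, so c = √78.
Foci lie on the horizontal axis through the center: (h ± c, k).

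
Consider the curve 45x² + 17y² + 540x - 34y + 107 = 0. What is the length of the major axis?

Collect terms: 45(x² + 12x) + 17(y² - 2y) = -107
Completing the square gives 45(x + 6)² + 17(y - 1)² = -107 + 1620 + 17 = 1530.
Dividing both sides by 1530: (x + 6)²/34 + (y - 1)²/90 = 1
Ellipse, center (-6, 1), major axis vertical; a² = 90, b² = 34.
a² = 90 so a = 3√10; the major axis has length 2a = 6√10.

6√10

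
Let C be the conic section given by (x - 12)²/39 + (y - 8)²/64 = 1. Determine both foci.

Center (12, 8). The larger denominator 64 sits under the y-term, so the major axis is vertical; a² = 64, b² = 39.
c² = a² - b² = 64 - 39 = 25, so c = 5.
Foci lie on the vertical axis through the center: (h, k ± c).

(12, 3) and (12, 13)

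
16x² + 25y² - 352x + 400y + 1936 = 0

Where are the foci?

16(x² - 22x) + 25(y² + 16y) = -1936
Complete the square in x and y: 16(x - 11)² + 25(y + 8)² = -1936 + 1936 + 1600 = 1600
Divide through by 1600 to get (x - 11)²/100 + (y + 8)²/64 = 1.
Ellipse, center (11, -8), major axis horizontal; a² = 100, b² = 64.
c² = a² - b² = 100 - 64 = 36, so c = 6.
Foci lie on the horizontal axis through the center: (h ± c, k).

(5, -8) and (17, -8)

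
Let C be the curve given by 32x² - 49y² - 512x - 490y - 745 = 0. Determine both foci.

(-1, -5) and (17, -5)

Rearranging, 32(x² - 16x) -49(y² + 10y) = 745.
Completing the square gives 32(x - 8)² -49(y + 5)² = 745 + 2048 - 1225 = 1568.
Dividing both sides by 1568: (x - 8)²/49 - (y + 5)²/32 = 1
Hyperbola, center (8, -5), transverse axis horizontal; a² = 49, b² = 32.
c² = a² + b² = 49 + 32 = 81, so c = 9.
Foci lie on the horizontal axis through the center: (h ± c, k).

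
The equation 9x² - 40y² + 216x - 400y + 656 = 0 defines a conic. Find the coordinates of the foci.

(-12, -12) and (-12, 2)

Collect terms: 9(x² + 24x) -40(y² + 10y) = -656
Complete the square: 9(x + 12)² -40(y + 5)² = -656 + 1296 - 1000 = -360
Divide by -360: (y + 5)²/9 - (x + 12)²/40 = 1
Hyperbola, center (-12, -5), transverse axis vertical; a² = 9, b² = 40.
c² = a² + b² = 9 + 40 = 49, so c = 7.
Foci lie on the vertical axis through the center: (h, k ± c).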